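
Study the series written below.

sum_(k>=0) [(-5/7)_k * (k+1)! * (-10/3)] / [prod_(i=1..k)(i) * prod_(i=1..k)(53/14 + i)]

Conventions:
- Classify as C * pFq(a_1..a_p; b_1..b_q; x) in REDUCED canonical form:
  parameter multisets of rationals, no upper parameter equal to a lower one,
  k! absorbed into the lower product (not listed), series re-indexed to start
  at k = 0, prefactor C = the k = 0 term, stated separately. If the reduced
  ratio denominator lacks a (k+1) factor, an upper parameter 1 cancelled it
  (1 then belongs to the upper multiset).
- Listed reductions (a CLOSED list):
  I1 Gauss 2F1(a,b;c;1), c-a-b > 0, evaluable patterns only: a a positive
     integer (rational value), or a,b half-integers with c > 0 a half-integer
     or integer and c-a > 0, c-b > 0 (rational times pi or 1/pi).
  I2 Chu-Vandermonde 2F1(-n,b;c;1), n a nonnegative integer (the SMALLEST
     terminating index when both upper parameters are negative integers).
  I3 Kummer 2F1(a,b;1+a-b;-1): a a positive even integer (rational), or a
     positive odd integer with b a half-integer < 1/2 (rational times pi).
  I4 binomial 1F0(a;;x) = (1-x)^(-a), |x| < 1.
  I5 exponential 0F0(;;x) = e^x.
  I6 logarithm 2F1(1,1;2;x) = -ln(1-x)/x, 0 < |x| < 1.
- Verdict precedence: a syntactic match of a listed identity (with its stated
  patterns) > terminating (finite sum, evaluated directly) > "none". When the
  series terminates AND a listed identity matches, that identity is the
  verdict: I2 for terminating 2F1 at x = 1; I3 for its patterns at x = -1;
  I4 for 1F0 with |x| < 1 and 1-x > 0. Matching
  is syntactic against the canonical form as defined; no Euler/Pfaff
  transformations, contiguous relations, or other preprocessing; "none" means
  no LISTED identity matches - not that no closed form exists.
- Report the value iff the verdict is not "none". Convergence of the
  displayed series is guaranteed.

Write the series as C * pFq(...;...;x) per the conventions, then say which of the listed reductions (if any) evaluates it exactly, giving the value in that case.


Structural cue: t_0 = -10/3 here, and the lower running product (C = -10/3, x = 1) is a rising factorial.
Adjacent-term ratio: r(k) = 1 * (k-5/7) (k+2) / [(k+67/14) (k+1)] - rational; roots negated = parameters, x = 1, C = -10/3.

Canonical form: C = -10/3 times 2F1 with upper {-5/7, 2}, lower {67/14}, x = 1. Verdict: Gauss's theorem (I1) applies (x = 1: the Gamma ratio telescopes since c-a-b = 7/2 > 0 and a = 2 in Z>0). Exact value: -6890/3087.


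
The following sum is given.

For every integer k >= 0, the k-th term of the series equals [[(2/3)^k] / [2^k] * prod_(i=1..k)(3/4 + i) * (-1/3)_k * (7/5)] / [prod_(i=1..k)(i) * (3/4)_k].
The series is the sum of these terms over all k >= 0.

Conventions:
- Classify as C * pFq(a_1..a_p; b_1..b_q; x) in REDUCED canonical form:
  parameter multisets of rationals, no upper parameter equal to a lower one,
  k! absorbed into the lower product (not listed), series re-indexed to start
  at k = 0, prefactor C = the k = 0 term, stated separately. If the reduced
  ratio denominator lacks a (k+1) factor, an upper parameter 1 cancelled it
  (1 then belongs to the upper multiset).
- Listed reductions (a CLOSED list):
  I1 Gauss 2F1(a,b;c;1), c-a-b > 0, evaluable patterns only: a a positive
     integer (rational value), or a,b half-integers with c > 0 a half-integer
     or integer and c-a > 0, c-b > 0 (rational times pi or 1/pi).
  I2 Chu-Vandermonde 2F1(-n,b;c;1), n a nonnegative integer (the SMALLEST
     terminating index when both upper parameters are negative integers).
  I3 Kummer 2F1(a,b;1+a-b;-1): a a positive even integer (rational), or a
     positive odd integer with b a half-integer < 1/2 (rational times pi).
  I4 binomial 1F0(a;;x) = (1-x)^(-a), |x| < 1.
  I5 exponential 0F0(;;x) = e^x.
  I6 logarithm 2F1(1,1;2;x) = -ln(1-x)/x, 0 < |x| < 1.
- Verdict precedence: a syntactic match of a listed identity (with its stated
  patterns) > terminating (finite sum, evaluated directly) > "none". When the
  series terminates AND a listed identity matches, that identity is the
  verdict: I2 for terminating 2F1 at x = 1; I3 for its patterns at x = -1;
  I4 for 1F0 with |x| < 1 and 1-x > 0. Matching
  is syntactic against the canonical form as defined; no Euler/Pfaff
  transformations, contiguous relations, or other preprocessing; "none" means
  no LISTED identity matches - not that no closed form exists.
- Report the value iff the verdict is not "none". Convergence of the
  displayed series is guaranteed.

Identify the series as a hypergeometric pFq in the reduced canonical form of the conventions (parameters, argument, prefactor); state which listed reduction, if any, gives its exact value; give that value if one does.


Classification (C = 7/5): 2F1 with upper {-1/3, 7/4}, lower {3/4}, argument x = 1/3. Verdict: none here - no I1-I6 shape fits x = 1/3 with lower {3/4}.

First insight: from the first term 7/5: the two k-th powers (C = 7/5, x = 1/3) combine into one argument.
Adjacent-term ratio: r(k) = (1/3) * (k-1/3) (k+7/4) / [(k+3/4) (k+1)] - poly over poly, x = (1/3) from leading terms; C = 7/5 at k = 0.


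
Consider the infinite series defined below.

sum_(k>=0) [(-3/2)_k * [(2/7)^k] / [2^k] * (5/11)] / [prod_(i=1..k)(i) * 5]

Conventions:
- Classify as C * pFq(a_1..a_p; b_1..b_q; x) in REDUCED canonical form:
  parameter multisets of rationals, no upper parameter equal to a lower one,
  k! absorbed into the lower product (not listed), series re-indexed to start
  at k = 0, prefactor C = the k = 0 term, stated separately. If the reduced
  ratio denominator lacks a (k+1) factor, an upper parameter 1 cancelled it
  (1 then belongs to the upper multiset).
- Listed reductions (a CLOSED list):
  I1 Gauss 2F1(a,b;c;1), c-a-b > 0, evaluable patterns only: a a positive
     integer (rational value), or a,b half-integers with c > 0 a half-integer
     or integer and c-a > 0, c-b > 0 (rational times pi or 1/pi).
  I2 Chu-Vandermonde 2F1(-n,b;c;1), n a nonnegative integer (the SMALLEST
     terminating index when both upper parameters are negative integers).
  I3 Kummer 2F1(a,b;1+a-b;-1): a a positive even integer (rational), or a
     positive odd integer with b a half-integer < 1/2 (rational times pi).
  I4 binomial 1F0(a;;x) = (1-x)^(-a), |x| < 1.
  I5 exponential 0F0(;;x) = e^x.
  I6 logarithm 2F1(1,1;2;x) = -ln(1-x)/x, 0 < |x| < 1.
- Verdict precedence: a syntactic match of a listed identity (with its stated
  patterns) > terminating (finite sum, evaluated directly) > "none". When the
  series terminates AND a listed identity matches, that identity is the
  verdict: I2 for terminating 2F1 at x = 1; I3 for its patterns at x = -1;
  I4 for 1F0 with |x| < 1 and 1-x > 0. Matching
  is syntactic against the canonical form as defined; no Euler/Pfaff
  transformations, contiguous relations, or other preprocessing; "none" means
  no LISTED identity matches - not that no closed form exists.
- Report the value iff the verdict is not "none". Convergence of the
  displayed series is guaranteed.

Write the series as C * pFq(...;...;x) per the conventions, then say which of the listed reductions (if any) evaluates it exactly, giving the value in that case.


x = 1/7 here; the reduced form reads 1F0, upper {-3/2}, lower {-}, C = 1/11. Verdict: the I4 binomial reduction fires (the 1F0 binomial series: exponent 3/2, x = 1/7). Value: (1/11) * (6/7)^(3/2).

Key step: from the first term 1/11: the constant factors (prefactor 1/11) combine into one prefactor.
Ratio: r(k) = (1/7) * (k-3/2) / [(k+1)] - rational in k, leading ratio (1/7); with t_0 = 1/11, classification follows.


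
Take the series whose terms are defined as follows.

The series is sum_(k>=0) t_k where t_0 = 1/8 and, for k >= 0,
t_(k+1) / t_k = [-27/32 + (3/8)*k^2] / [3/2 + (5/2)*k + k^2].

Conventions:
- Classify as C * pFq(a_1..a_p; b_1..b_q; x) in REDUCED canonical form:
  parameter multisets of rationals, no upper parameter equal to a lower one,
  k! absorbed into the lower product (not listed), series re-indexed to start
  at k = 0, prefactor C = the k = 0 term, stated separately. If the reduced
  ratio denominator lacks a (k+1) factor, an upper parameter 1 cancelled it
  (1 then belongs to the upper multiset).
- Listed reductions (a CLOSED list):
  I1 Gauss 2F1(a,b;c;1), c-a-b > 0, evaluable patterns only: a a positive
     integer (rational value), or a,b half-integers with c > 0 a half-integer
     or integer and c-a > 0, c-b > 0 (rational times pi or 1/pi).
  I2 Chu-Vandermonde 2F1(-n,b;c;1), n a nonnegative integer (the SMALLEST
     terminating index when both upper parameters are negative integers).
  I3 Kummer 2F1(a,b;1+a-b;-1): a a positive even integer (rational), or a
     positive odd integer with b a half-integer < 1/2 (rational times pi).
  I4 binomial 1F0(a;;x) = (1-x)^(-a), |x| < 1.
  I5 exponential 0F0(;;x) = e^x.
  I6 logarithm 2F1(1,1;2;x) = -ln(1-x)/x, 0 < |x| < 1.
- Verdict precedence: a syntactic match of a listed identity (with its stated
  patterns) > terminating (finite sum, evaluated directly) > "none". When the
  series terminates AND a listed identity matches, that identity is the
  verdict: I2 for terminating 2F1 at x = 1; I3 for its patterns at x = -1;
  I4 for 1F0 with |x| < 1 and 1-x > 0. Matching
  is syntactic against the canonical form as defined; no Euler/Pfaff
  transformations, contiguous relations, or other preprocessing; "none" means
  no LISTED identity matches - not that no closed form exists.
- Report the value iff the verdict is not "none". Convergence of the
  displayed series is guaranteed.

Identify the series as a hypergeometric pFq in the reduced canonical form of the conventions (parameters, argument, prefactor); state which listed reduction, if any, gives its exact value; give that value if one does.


With C = 1/8: the canonical form is 1F0(-3/2; -; 3/8). Verdict: binomial (I4) matches (the 1F0 binomial series: exponent 3/2, x = 3/8). Hence: (1/8) * (5/8)^(3/2).

First insight: from the first term 1/8: roots of the ratio polynomials (C = 1/8, x = 3/8) are the negated parameters.
Ratio: r(k) = (3/8) * (k-3/2) / [(k+1)] - rational; roots negated = parameters, x = (3/8), C = 1/8.


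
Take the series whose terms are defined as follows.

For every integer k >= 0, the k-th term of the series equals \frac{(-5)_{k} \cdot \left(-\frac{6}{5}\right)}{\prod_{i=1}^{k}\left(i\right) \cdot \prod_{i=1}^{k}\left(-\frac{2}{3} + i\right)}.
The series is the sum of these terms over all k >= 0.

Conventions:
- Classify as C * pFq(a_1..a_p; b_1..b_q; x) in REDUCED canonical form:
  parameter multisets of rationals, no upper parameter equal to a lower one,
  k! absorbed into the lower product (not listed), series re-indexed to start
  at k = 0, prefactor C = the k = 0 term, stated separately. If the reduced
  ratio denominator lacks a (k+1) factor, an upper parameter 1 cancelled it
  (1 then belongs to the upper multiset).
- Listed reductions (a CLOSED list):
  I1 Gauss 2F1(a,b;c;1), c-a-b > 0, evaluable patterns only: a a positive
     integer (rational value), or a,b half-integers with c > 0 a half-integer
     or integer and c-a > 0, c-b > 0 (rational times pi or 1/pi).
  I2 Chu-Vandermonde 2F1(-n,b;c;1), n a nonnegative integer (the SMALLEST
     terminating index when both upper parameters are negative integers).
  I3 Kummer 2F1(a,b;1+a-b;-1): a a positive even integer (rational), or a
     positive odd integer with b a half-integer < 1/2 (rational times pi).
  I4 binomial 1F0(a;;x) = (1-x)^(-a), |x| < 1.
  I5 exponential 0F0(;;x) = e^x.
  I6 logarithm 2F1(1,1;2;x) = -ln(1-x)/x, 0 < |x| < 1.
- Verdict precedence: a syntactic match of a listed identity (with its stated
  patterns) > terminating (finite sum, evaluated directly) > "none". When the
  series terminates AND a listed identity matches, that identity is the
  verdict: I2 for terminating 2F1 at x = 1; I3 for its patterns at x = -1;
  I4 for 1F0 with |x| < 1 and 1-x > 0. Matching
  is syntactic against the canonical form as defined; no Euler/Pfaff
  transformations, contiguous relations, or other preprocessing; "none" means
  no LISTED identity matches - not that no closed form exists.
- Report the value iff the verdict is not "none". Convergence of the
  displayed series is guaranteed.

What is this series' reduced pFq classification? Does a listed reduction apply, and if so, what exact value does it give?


x = 1 here; the reduced form reads 1F1, upper {-5}, lower {\frac{1}{3}}, C = -\frac{6}{5}. Verdict: terminating - no listed pattern fits, but -5 in the upper list cuts the series at k = 5; direct evaluation. Hence: -\frac{1293}{4550}.

Key observation: x = 1 and the lower running product (C = -6/5) is a rising factorial.
Step ratio: r(k) = 1 * (k-5) / [(k+\frac{1}{3}) (k+1)] - rational in k, leading ratio 1; with t_0 = -\frac{6}{5}, classification follows.


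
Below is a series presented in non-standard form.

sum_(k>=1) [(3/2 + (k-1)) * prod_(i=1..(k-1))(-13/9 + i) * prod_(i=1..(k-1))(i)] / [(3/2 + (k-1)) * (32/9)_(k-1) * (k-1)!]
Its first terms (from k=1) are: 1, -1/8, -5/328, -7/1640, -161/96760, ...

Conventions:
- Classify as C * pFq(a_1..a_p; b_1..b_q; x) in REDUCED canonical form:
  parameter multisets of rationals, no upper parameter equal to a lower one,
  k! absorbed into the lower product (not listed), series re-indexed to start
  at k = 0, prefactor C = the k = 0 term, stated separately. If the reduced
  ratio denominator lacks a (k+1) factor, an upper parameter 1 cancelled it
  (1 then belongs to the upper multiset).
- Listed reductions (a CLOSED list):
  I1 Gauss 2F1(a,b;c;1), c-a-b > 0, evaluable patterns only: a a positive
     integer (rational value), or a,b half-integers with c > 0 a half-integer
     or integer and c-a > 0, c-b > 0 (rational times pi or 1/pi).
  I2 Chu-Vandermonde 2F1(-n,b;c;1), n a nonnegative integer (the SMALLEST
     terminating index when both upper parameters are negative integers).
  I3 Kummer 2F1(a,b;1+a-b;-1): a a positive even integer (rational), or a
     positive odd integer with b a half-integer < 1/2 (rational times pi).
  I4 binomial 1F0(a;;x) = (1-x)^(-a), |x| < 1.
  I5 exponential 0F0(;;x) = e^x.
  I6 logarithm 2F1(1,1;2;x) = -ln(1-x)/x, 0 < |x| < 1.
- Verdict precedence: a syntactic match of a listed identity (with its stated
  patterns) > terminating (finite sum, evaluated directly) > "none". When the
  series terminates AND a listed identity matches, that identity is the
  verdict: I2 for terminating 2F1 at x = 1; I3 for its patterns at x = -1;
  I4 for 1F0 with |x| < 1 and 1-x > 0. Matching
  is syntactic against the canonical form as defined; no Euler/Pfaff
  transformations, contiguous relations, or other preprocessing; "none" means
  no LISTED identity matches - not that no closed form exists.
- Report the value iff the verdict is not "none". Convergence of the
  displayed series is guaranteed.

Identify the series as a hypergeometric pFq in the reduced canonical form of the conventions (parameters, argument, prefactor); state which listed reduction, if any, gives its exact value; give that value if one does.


Canonical form: C = 1 times 2F1 with upper {-4/9, 1}, lower {32/9}, x = 1. Verdict: Gauss (I1, integer-parameter pattern) applies (x = 1: the Gamma ratio telescopes since c-a-b = 3 > 0 and a = 1 in Z>0). Hence: 23/27.

The tell: x = 1 and the factor k + 3/2 cancels (top and bottom), leaving C = 1, x = 1.
Adjacent-term ratio: r(k) = 1 * (k-4/9) (k+1) / [(k+32/9) (k+1)] ; factor over Q: parameters, x = 1, and C = 1.


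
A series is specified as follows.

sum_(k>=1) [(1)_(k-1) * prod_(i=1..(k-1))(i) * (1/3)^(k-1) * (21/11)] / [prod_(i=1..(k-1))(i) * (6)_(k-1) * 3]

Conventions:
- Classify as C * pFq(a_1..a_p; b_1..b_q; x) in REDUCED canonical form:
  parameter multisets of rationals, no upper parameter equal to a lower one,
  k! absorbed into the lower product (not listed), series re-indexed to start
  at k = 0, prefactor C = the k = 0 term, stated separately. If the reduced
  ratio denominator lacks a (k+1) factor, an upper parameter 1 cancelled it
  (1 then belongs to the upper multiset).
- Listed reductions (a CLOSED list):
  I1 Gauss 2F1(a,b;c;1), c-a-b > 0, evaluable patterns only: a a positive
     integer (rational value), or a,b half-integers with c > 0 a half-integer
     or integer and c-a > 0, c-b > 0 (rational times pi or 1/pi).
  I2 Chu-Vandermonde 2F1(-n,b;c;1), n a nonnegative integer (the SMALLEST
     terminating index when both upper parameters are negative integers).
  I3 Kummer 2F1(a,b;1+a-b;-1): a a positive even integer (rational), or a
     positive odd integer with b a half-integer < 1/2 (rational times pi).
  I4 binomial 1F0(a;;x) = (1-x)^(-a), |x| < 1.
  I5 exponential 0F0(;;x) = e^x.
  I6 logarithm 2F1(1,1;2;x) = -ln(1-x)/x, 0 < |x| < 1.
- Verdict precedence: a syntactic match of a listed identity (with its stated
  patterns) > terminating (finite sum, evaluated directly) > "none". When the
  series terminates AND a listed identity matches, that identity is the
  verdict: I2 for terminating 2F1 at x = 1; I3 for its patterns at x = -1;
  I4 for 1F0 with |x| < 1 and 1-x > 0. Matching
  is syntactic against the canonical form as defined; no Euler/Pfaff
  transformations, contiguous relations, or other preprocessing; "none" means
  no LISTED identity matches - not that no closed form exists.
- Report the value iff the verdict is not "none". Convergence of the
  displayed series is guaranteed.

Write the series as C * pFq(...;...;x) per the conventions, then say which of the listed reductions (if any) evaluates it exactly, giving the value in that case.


Key step: x = (1/3) and the constant factors (C = 7/11, x = 1/3) combine into one prefactor.
Consecutive-term ratio: r(k) = (1/3) * (k+1) (k+1) / [(k+6) (k+1)] - rational in k. x = (1/3); t_0 = 7/11; negate the roots.

x = 1/3 here; the reduced form reads 2F1, upper {1, 1}, lower {6}, C = 7/11. Verdict: none. Every listed pattern misses the 2F1 form at 1/3, upper {1, 1}.


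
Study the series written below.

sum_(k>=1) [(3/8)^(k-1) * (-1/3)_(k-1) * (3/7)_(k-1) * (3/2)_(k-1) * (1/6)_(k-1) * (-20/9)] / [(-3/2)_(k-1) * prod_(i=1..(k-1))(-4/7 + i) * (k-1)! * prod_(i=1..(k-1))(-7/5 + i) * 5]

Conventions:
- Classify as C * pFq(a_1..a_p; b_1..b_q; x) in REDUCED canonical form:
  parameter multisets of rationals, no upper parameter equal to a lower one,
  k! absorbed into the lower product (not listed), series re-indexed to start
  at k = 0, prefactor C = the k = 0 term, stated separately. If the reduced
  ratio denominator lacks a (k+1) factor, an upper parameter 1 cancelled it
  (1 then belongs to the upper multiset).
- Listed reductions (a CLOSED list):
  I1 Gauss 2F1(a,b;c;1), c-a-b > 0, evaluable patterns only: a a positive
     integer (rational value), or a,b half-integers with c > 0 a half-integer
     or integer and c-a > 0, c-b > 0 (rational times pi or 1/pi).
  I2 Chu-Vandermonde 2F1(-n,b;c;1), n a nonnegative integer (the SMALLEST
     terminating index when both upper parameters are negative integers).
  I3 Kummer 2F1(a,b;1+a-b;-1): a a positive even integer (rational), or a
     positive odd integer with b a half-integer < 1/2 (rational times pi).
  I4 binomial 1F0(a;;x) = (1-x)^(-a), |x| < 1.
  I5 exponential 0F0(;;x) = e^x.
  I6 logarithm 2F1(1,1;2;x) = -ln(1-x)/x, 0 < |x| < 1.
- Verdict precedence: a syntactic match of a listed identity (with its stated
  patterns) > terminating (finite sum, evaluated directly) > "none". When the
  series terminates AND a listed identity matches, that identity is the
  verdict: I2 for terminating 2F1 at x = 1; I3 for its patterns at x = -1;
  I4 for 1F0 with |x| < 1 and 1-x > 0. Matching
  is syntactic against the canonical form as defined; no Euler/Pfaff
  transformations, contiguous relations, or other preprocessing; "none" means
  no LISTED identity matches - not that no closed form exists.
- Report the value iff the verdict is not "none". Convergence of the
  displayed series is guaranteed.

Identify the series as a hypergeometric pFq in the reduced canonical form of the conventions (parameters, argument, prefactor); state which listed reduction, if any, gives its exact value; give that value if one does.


At argument 3/8: a 3F2 with upper {-1/3, 1/6, 3/2}, lower {-3/2, -2/5}, scaled by C = -4/9. Verdict: none. Every listed pattern misses the 3F2 form at 3/8, upper {-1/3, 1/6, 3/2}.

First insight: with t_0 = -4/9, the lower running product (C = -4/9, x = 3/8) is a rising factorial.
Adjacent-term ratio: r(k) = (3/8) * (k-1/3) (k+1/6) (k+3/2) / [(k-3/2) (k-2/5) (k+1)] ; factor over Q: parameters, x = (3/8), and C = -4/9.


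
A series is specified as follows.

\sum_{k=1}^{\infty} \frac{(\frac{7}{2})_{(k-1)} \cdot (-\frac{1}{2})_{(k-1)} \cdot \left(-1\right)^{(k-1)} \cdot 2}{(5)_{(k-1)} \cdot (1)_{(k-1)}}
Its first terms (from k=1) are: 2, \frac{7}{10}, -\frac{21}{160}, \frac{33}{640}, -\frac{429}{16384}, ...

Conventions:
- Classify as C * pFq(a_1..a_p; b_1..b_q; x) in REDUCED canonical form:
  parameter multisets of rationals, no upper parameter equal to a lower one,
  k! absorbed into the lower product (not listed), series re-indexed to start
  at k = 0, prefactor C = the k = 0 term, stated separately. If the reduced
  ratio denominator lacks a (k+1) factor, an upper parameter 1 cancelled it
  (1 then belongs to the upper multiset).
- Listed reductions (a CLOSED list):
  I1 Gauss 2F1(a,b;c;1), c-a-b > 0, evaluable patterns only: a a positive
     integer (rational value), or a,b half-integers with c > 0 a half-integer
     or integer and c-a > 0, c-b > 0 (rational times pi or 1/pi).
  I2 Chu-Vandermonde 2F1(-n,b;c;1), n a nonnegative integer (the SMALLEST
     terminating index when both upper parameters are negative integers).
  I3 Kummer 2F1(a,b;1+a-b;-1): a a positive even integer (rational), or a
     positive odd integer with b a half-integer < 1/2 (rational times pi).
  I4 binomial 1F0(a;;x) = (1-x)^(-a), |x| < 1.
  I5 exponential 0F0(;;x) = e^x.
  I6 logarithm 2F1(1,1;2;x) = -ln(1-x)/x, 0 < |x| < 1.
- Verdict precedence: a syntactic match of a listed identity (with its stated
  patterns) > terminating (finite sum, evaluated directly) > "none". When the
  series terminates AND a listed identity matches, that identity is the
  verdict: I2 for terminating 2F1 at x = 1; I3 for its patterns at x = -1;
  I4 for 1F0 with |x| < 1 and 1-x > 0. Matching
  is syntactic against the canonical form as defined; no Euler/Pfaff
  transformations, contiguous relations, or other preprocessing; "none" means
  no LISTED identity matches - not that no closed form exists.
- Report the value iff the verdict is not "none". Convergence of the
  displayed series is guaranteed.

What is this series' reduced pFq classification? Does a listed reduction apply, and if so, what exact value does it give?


Reduced: x = -1, 2F1, upper = {-\frac{1}{2}, \frac{7}{2}}, lower = {5}, C = 2. Verdict: none (x = -1): each listed identity misses the multisets {-\frac{1}{2}, \frac{7}{2}} ; {5}.

Key step: from the first term 2: (1)_k (C = 2, x = -1) is k! itself.
Consecutive-term ratio: r(k) = -1 * (k-\frac{1}{2}) (k+\frac{7}{2}) / [(k+5) (k+1)] - rational in k, leading ratio -1; with t_0 = 2, classification follows.


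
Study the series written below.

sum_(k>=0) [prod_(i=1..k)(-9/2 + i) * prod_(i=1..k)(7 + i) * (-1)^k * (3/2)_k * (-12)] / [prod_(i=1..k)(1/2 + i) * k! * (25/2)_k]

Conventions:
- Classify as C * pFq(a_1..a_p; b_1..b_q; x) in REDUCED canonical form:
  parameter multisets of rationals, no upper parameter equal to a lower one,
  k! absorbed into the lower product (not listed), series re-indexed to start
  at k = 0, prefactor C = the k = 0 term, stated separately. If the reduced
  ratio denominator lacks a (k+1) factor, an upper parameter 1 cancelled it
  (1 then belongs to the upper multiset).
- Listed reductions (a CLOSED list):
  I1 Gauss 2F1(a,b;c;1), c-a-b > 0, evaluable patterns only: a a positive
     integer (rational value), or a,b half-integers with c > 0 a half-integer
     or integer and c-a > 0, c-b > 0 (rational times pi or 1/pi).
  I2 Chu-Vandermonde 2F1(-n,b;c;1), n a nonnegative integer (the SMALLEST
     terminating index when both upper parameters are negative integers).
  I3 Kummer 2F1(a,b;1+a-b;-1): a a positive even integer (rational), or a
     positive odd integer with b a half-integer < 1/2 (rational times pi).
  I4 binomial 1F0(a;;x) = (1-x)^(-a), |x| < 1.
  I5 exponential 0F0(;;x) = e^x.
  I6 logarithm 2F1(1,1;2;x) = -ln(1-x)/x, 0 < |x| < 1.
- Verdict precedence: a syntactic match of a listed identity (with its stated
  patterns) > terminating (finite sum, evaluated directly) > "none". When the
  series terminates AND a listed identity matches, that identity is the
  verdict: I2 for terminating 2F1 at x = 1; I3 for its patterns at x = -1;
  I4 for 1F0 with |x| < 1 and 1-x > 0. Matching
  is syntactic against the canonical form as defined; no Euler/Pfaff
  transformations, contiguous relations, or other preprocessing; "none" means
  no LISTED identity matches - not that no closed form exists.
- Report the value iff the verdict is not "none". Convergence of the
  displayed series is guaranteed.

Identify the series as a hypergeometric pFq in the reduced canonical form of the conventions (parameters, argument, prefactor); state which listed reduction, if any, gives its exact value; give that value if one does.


With C = -12: the canonical form is 2F1(-7/2, 8; 25/2; -1). Verdict (x = -1): Kummer (I3) applies (x = -1; c = 25/2 equals 1+a-b for upper {-7/2, 8}: listed pattern). Hence: -22287/320.

The tell: t_0 being -12, the parameter 3/2 appears in both the upper and lower lists and cancels.
Ratio: r(k) = (-1) * (k-7/2) (k+8) / [(k+25/2) (k+1)] - rational in k. x = (-1); t_0 = -12; negate the roots.


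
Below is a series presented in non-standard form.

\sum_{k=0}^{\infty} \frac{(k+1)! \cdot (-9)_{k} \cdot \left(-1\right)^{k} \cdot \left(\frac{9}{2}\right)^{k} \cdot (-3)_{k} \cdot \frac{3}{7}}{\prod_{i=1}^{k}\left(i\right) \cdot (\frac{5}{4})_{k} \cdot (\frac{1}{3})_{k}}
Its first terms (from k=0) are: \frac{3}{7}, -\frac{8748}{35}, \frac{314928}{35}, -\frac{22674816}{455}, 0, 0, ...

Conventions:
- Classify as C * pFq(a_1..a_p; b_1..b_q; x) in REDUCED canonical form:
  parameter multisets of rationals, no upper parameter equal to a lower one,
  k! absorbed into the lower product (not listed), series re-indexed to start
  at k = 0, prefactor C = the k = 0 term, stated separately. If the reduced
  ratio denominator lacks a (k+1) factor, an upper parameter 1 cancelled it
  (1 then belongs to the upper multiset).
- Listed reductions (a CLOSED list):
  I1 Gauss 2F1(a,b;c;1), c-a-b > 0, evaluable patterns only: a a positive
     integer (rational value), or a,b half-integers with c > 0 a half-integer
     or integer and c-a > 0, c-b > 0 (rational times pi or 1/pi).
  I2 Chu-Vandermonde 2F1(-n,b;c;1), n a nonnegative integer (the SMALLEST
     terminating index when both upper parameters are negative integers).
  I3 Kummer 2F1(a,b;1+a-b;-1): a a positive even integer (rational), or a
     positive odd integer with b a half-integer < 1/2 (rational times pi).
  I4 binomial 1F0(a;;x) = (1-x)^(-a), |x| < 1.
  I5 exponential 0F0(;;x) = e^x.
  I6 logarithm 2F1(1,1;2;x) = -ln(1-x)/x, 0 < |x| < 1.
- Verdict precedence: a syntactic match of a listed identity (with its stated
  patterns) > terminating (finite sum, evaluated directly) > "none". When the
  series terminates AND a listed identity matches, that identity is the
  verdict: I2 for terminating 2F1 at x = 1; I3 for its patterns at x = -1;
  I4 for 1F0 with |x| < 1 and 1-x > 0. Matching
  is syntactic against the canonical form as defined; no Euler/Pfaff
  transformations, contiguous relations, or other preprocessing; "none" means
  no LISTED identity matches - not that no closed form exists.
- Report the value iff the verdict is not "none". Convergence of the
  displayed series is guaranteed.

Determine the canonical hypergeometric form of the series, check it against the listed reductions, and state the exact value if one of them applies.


At argument -\frac{9}{2}: a 3F2 with upper {-9, -3, 2}, lower {\frac{1}{3}, \frac{5}{4}}, scaled by C = \frac{3}{7}. Verdict: terminating - the sum ends at index 3 because -3 is a negative integer; exact evaluation follows. Sum: -\frac{18694281}{455}.

The tell: t_0 = \frac{3}{7} here, and the product of the first k integers (C = 3/7, x = -9/2) is k!.
Consecutive-term ratio: r(k) = -\frac{9}{2} * (k-9) (k-3) (k+2) / [(k+\frac{1}{3}) (k+\frac{5}{4}) (k+1)] - rational in k, leading ratio -\frac{9}{2}; with t_0 = \frac{3}{7}, classification follows.


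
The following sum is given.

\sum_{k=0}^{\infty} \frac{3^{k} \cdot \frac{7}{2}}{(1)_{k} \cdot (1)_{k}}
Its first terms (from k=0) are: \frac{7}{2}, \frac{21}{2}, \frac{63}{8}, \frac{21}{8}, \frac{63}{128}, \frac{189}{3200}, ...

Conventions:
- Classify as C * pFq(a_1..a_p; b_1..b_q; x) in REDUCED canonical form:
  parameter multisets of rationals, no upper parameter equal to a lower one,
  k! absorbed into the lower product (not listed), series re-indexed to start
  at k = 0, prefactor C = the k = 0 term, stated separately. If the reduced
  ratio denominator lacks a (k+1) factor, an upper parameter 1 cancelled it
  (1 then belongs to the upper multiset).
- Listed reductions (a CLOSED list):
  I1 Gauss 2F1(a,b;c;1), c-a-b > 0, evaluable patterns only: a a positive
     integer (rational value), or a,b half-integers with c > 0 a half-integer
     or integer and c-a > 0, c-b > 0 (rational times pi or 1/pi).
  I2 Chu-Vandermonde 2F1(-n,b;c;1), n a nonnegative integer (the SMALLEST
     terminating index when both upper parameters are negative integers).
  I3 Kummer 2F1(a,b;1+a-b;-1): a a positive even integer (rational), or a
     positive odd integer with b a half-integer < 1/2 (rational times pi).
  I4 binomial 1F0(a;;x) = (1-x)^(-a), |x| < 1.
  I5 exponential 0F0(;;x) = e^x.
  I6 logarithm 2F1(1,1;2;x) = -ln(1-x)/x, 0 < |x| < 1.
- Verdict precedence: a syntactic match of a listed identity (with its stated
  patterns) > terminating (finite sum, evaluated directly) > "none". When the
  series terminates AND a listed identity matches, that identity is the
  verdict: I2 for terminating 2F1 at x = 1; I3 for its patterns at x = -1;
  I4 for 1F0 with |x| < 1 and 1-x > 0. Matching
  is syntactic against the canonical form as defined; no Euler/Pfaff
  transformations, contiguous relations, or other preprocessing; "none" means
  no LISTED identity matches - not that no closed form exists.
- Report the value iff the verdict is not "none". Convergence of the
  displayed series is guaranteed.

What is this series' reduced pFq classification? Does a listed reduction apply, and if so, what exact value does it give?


Canonical form: C = \frac{7}{2} times 0F1 with upper {-}, lower {1}, x = 3. Verdict: none. Every listed pattern misses the 0F1 form at 3, upper {-}.

The tell: x = 3 and (1)_k (prefactor 7/2) is k! itself.
Ratio: r(k) = 3 * 1 / [(k+1) (k+1)] - rational in k. x = 3; t_0 = \frac{7}{2}; negate the roots.


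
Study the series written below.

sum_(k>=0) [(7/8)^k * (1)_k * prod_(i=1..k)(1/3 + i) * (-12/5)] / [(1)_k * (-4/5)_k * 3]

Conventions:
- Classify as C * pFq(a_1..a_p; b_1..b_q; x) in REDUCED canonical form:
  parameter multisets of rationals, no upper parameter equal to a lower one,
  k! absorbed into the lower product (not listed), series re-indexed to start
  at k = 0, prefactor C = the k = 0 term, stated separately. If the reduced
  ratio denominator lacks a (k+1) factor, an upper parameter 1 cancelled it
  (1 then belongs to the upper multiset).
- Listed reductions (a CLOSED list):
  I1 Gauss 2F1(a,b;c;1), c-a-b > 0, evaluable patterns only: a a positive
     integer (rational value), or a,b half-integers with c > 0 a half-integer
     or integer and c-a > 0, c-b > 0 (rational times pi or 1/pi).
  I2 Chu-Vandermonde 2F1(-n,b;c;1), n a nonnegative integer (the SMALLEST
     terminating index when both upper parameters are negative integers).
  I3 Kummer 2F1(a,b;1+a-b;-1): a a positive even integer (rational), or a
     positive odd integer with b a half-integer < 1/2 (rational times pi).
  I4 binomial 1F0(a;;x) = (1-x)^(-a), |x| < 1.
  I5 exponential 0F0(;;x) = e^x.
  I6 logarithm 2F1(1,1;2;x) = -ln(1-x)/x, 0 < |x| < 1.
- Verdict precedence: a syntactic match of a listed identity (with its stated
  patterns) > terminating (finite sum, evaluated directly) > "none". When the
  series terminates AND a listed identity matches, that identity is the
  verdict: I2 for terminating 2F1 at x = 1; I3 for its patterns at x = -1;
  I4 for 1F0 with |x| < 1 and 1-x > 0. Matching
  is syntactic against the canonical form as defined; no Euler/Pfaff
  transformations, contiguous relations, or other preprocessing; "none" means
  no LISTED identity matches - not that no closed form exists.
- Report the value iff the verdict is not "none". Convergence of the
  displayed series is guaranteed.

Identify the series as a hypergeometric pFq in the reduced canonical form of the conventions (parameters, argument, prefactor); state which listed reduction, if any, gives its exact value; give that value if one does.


Canonical form: C = -4/5 times 2F1 with upper {1, 4/3}, lower {-4/5}, x = 7/8. Verdict: none - at argument 7/8 the multisets {1, 4/3} ; {-4/5} match no listed identity.

Key step: t_0 = -4/5 here, and (1)_k (prefactor -4/5) is k! itself.
Consecutive-term ratio: r(k) = (7/8) * (k+1) (k+4/3) / [(k-4/5) (k+1)] ; factor over Q: parameters, x = (7/8), and C = -4/5.


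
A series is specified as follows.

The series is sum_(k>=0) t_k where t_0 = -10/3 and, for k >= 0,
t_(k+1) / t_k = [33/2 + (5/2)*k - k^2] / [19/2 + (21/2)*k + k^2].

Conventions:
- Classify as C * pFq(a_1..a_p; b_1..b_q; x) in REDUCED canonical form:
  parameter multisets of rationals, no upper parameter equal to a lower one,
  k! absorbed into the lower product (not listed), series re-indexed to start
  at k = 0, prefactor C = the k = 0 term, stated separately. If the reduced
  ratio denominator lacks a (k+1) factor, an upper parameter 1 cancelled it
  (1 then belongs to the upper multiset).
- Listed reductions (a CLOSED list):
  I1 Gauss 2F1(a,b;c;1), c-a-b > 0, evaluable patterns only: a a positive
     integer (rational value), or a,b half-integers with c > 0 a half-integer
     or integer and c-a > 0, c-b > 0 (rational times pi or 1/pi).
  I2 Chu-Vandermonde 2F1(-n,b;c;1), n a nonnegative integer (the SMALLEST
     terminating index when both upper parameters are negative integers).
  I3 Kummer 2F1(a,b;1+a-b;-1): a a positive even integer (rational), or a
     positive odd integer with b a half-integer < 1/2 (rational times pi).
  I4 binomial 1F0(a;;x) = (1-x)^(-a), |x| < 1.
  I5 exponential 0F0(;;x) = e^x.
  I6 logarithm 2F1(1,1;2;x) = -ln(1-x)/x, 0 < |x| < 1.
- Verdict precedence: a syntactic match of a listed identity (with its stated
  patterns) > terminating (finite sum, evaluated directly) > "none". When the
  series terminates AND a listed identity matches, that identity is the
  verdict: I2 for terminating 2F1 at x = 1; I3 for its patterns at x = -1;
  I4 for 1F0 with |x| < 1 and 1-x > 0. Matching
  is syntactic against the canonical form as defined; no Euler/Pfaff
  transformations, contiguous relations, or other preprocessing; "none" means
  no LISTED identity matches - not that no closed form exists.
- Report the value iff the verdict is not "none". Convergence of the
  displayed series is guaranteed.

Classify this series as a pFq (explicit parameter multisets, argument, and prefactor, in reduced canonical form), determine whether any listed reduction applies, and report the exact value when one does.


This is -10/3 * 2F1(-11/2, 3; 19/2; -1) in reduced canonical form. Verdict: this is Kummer's theorem (I3) (x = -1; c = 19/2 equals 1+a-b for upper {-11/2, 3}: listed pattern). Hence: (-182325/32768) * pi.

The tell: t_0 = -10/3 here, and roots of the ratio polynomials (C = -10/3, x = -1) are the negated parameters.
Term ratio: r(k) = (-1) * (k-11/2) (k+3) / [(k+19/2) (k+1)] - poly over poly, x = (-1) from leading terms; C = -10/3 at k = 0.


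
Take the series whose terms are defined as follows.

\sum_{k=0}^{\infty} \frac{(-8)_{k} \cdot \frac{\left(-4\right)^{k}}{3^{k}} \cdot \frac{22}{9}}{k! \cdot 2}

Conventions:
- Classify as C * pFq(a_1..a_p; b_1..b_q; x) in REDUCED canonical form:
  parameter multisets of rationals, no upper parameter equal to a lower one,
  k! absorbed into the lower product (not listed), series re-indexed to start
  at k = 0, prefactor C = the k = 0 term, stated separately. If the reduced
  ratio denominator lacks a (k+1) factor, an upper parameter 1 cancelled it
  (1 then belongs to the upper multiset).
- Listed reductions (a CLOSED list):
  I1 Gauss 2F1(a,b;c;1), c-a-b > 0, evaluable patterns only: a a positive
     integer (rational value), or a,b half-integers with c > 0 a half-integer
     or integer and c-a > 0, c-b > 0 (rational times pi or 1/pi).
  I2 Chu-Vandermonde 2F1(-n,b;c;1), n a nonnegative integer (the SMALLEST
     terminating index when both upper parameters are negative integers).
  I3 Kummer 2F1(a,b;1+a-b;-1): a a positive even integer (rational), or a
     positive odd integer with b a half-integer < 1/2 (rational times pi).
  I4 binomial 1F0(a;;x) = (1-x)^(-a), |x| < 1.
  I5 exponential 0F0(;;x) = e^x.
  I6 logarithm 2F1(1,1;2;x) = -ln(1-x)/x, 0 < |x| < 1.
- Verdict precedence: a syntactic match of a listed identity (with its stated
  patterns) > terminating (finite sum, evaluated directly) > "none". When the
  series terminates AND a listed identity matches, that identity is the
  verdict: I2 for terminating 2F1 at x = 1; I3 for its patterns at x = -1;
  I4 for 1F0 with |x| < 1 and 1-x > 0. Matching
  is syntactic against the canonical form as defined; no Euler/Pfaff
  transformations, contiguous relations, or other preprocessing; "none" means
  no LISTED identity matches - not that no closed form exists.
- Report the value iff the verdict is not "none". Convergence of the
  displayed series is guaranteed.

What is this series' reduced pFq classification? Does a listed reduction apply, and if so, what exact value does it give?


Canonical form: C = \frac{11}{9} times 1F0 with upper {-8}, lower {-}, x = -\frac{4}{3}. Verdict: terminating at k = 8: the factor (-8)_k kills every later term; summing the 9 survivors is exact. Value: \frac{63412811}{59049}.

First insight: t_0 = \frac{11}{9} here, and the two geometric factors (C = 11/9, x = -4/3) combine into one argument.
Term ratio: r(k) = -\frac{4}{3} * (k-8) / [(k+1)] ; factor over Q: parameters, x = -\frac{4}{3}, and C = \frac{11}{9}.


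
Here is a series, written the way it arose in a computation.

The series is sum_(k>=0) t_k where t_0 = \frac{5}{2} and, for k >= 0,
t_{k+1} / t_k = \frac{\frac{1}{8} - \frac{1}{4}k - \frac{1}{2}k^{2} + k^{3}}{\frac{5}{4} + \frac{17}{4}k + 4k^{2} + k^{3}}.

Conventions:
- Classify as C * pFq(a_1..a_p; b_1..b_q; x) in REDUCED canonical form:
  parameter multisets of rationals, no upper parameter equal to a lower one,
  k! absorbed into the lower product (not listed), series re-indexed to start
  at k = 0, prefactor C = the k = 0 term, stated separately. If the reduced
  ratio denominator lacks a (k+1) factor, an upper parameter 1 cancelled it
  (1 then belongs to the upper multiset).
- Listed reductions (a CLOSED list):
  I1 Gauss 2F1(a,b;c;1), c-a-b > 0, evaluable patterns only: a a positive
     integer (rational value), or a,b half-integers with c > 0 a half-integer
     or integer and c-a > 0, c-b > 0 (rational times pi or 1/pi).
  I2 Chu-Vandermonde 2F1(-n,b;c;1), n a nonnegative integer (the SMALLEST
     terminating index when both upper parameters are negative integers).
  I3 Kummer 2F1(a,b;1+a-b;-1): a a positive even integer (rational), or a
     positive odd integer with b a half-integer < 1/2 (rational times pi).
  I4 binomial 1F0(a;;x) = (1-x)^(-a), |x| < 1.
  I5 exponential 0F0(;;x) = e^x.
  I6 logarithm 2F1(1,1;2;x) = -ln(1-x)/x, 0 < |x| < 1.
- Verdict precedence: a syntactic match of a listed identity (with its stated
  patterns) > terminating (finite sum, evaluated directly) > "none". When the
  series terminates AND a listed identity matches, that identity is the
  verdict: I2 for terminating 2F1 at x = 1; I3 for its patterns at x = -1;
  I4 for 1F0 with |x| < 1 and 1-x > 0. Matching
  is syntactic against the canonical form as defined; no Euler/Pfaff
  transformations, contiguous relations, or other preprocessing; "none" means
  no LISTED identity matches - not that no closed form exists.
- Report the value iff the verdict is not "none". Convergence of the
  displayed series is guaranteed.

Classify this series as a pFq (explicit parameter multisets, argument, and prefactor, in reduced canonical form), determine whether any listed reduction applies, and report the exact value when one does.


At argument 1: a 2F1 with upper {-\frac{1}{2}, -\frac{1}{2}}, lower {\frac{5}{2}}, scaled by C = \frac{5}{2}. Verdict at x = 1: Gauss (I1, half-integer pattern) matches (x = 1; upper {-\frac{1}{2}, -\frac{1}{2}} half-integers, c = \frac{5}{2} in the evaluable pattern). Value: \frac{225}{256} \cdot \pi.

Key observation: t_0 being \frac{5}{2}, the ratio is unreduced: k + 1/2 divides both sides (C = 5/2).
Ratio: r(k) = 1 * (k-\frac{1}{2}) (k-\frac{1}{2}) / [(k+\frac{5}{2}) (k+1)] - rational; roots negated = parameters, x = 1, C = \frac{5}{2}.
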